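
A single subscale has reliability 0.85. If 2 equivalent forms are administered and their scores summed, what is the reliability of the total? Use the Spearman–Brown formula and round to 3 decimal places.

0.919

ρ_k = kρ / (1 + (k−1)ρ) = 2·0.85 / (1 + 1·0.85) = 1.700 / 1.850 = 0.919.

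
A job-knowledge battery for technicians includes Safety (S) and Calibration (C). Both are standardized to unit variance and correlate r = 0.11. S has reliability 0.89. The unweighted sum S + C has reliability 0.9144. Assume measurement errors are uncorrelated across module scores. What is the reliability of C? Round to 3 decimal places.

0.920

Var(S+C) = 2 + 2·0.11 = 2.220.
True-score variance = ρ_S + ρ_C + 2·0.11, so 0.9144 = (0.89 + ρ_C + 0.22) / 2.220.
ρ_C = 0.9144·2.220 − 0.89 − 0.22 = 0.920.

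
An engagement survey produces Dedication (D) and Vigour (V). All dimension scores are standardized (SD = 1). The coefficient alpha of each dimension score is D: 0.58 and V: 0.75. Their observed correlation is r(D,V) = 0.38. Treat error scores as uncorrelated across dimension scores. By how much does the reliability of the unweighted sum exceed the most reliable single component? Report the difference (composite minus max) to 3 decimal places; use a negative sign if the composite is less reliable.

0.007

Var(sum) = 2 + 0.76 = 2.76; true-score variance = 1.33 + 0.76 = 2.09; composite reliability = 0.7572.
Max component reliability = 0.7500.
Difference = 0.7572 − 0.7500 = 0.007.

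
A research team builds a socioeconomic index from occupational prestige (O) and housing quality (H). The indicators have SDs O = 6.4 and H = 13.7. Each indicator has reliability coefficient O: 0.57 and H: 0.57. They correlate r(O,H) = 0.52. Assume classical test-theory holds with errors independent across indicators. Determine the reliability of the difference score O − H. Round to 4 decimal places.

0.2848

Var(O−H) = 6.4² + 13.7² − 2·6.4·13.7·0.52 = 228.65 − 91.1872 = 137.463.
With uncorrelated errors the cross-covariances are all true-score covariance, so they carry over unchanged; only the diagonal terms shrink to ρᵢσᵢ².
True-score variance = [6.4²·0.57 + 13.7²·0.57] − 91.1872 = 130.33 − 91.1872 = 39.1433.
Reliability = 39.1433 / 137.463 = 0.2848.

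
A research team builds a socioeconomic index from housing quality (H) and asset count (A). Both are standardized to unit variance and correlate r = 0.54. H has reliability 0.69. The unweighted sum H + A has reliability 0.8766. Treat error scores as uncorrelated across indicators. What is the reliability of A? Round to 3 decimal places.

Var(H+A) = 2 + 2·0.54 = 3.080.
True-score variance = ρ_H + ρ_A + 2·0.54, so 0.8766 = (0.69 + ρ_A + 1.08) / 3.080.
ρ_A = 0.8766·3.080 − 0.69 − 1.08 = 0.930.

0.930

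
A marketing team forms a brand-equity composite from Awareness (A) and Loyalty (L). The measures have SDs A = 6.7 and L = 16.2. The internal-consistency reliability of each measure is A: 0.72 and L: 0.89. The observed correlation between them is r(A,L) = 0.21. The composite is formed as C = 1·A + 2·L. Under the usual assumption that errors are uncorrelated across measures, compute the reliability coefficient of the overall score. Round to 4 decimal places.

0.8920

Var(C) = 6.7² + 2²·16.2² + 2·[2·6.7·16.2·0.21] = 1094.65 + 91.1736 = 1185.82.
Because errors are independent across components, Cov(Tᵢ,Tⱼ) = Cov(Xᵢ,Xⱼ); the off-diagonal part of the true-score variance is the same as above.
True-score variance = [6.7²·0.72 + 2²·16.2²·0.89] + 91.1736 = 966.607 + 91.1736 = 1057.78.
Reliability = 1057.78 / 1185.82 = 0.8920.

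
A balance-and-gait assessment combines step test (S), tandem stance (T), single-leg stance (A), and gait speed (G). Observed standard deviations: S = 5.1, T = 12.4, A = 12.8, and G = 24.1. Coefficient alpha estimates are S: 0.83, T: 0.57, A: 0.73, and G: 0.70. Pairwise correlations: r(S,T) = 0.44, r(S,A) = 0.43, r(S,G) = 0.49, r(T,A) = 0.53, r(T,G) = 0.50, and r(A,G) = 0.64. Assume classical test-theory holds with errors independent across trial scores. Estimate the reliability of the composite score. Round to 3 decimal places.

Var(S+T+A+G) = 5.1² + 12.4² + 12.8² + 24.1² + 2·[5.1·12.4·0.44 + 5.1·12.8·0.43 + 5.1·24.1·0.49 + 12.4·12.8·0.53 + 12.4·24.1·0.50 + 12.8·24.1·0.64] = 924.42 + 1094.18 = 2018.6.
Under uncorrelated errors the observed covariances equal the true-score covariances, so only the own-variance terms attenuate.
True-score variance = [5.1²·0.83 + 12.4²·0.57 + 12.8²·0.73 + 24.1²·0.70] + 1094.18 = 635.402 + 1094.18 = 1729.58.
Reliability = 1729.58 / 2018.6 = 0.857.

0.857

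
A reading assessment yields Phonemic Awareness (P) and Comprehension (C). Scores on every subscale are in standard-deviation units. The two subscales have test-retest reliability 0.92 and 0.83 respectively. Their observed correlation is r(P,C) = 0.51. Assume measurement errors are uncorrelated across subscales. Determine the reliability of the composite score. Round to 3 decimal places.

Var(P+C) = 2 + 2·[0.51] = 2 + 1.02 = 3.02.
With uncorrelated errors the cross-covariances are all true-score covariance, so they carry over unchanged; only the diagonal terms shrink to ρᵢσᵢ².
True-score variance = [0.92 + 0.83] + 1.02 = 1.75 + 1.02 = 2.77.
Reliability = 2.77 / 3.02 = 0.917.

0.917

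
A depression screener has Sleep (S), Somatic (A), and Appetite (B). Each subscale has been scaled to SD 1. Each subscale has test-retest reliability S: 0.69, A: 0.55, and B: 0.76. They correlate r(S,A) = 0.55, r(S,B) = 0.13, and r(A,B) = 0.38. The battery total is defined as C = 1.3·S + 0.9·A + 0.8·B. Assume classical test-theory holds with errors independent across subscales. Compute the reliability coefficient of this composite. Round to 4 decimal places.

Var(C) = 1.3² + 0.9² + 0.8² + 2·[1.17·0.55 + 1.04·0.13 + 0.72·0.38] = 3.14 + 2.1046 = 5.2446.
Under uncorrelated errors the observed covariances equal the true-score covariances, so only the own-variance terms attenuate.
True-score variance = [1.3²·0.69 + 0.9²·0.55 + 0.8²·0.76] + 2.1046 = 2.098 + 2.1046 = 4.2026.
Reliability = 4.2026 / 5.2446 = 0.8013.

0.8013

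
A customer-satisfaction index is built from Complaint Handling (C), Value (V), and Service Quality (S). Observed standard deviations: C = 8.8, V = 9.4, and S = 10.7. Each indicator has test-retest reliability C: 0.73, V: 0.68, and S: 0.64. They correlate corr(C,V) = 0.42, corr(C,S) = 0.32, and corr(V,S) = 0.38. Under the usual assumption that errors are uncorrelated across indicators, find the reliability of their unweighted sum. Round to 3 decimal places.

Var(C+V+S) = 8.8² + 9.4² + 10.7² + 2·[8.8·9.4·0.42 + 8.8·10.7·0.32 + 9.4·10.7·0.38] = 280.29 + 206.188 = 486.478.
Under uncorrelated errors the observed covariances equal the true-score covariances, so only the own-variance terms attenuate.
True-score variance = [8.8²·0.73 + 9.4²·0.68 + 10.7²·0.64] + 206.188 = 189.89 + 206.188 = 396.078.
Reliability = 396.078 / 486.478 = 0.814.

0.814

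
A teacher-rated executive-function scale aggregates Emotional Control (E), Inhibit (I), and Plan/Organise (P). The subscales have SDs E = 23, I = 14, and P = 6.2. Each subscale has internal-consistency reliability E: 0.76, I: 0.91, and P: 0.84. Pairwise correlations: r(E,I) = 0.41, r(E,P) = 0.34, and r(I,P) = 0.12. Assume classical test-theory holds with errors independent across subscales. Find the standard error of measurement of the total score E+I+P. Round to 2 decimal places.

Var(total) = 763.44 + 381.84 = 1145.28.
True-score variance = 612.69 + 381.84 = 994.53, so reliability = 0.8684.
Error variance = 1145.28 − 994.53 = 150.75; SEM = √150.75 = 12.28.

12.28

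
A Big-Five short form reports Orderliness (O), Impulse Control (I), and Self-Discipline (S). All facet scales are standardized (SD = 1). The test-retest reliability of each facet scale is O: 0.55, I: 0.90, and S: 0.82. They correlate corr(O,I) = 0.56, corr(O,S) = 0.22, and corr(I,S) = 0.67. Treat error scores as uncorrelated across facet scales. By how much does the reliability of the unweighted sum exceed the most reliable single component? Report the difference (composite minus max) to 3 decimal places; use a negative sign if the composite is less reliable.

-0.024

Var(sum) = 3 + 2.9 = 5.9; true-score variance = 2.27 + 2.9 = 5.17; composite reliability = 0.8763.
Max component reliability = 0.9000.
Difference = 0.8763 − 0.9000 = -0.024.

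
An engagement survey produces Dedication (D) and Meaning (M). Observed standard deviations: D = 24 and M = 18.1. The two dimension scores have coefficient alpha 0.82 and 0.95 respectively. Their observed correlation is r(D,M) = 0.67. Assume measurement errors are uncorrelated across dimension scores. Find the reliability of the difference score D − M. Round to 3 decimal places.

0.627

Var(D−M) = 24² + 18.1² − 2·24·18.1·0.67 = 903.61 − 582.096 = 321.514.
Under uncorrelated errors the observed covariances equal the true-score covariances, so only the own-variance terms attenuate.
True-score variance = [24²·0.82 + 18.1²·0.95] − 582.096 = 783.55 − 582.096 = 201.453.
Reliability = 201.453 / 321.514 = 0.627.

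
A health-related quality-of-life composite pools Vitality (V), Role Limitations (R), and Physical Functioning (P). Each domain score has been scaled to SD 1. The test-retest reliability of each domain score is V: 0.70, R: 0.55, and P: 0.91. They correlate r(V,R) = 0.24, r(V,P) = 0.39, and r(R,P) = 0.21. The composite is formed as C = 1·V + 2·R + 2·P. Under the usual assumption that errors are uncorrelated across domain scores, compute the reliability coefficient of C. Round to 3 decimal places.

Var(C) = 1 + 2² + 2² + 2·[2·0.24 + 2·0.39 + 4·0.21] = 9 + 4.2 = 13.2.
Because errors are independent across components, Cov(Tᵢ,Tⱼ) = Cov(Xᵢ,Xⱼ); the off-diagonal part of the true-score variance is the same as above.
True-score variance = [0.70 + 2²·0.55 + 2²·0.91] + 4.2 = 6.54 + 4.2 = 10.74.
Reliability = 10.74 / 13.2 = 0.814.

0.814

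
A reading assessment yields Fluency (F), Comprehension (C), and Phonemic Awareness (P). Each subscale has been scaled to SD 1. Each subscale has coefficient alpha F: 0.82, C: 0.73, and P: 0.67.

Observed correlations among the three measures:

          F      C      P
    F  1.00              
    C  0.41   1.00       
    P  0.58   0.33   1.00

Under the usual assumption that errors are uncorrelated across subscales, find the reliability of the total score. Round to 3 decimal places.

Var(F+C+P) = 3 + 2·[0.41 + 0.58 + 0.33] = 3 + 2.64 = 5.64.
Because errors are independent across components, Cov(Tᵢ,Tⱼ) = Cov(Xᵢ,Xⱼ); the off-diagonal part of the true-score variance is the same as above.
True-score variance = [0.82 + 0.73 + 0.67] + 2.64 = 2.22 + 2.64 = 4.86.
Reliability = 4.86 / 5.64 = 0.862.

0.862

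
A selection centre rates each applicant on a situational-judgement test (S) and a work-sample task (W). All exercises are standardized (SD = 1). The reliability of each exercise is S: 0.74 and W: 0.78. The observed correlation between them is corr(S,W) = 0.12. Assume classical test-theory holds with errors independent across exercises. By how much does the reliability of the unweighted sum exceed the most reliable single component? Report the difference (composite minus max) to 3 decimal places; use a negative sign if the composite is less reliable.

0.006

Var(sum) = 2 + 0.24 = 2.24; true-score variance = 1.52 + 0.24 = 1.76; composite reliability = 0.7857.
Max component reliability = 0.7800.
Difference = 0.7857 − 0.7800 = 0.006.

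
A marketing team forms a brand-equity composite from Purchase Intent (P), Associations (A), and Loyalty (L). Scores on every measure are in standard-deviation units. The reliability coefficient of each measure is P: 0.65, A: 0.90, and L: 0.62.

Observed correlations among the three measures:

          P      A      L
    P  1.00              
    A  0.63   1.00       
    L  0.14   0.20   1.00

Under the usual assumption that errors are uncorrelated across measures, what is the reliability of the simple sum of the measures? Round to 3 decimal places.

0.832

Var(P+A+L) = 3 + 2·[0.63 + 0.14 + 0.20] = 3 + 1.94 = 4.94.
Because errors are independent across components, Cov(Tᵢ,Tⱼ) = Cov(Xᵢ,Xⱼ); the off-diagonal part of the true-score variance is the same as above.
True-score variance = [0.65 + 0.90 + 0.62] + 1.94 = 2.17 + 1.94 = 4.11.
Reliability = 4.11 / 4.94 = 0.832.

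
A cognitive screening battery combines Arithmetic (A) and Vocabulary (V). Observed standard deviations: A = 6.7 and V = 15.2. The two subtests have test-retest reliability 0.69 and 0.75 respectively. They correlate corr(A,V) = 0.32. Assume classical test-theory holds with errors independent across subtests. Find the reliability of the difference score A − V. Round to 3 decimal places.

Var(A−V) = 6.7² + 15.2² − 2·6.7·15.2·0.32 = 275.93 − 65.1776 = 210.752.
Because errors are independent across components, Cov(Tᵢ,Tⱼ) = Cov(Xᵢ,Xⱼ); the off-diagonal part of the true-score variance is the same as above.
True-score variance = [6.7²·0.69 + 15.2²·0.75] − 65.1776 = 204.254 − 65.1776 = 139.077.
Reliability = 139.077 / 210.752 = 0.660.

0.660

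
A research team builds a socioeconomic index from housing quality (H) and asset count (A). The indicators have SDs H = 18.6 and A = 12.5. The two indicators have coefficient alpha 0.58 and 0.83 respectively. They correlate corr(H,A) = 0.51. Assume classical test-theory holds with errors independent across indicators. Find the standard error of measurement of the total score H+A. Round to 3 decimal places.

13.110

Var(total) = 502.21 + 237.15 = 739.36.
True-score variance = 330.344 + 237.15 = 567.494, so reliability = 0.7675.
Error variance = 739.36 − 567.494 = 171.866; SEM = √171.866 = 13.110.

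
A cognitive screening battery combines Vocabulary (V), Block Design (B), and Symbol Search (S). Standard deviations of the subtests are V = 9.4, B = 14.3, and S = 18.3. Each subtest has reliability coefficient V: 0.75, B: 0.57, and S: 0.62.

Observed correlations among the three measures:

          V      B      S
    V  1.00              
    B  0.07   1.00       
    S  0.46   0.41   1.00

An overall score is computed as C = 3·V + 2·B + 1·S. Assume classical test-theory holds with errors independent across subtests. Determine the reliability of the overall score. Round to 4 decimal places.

0.7714

Var(C) = 3²·9.4² + 2²·14.3² + 18.3² + 2·[6·9.4·14.3·0.07 + 3·9.4·18.3·0.46 + 2·14.3·18.3·0.41] = 1948.09 + 1016.86 = 2964.95.
With uncorrelated errors the cross-covariances are all true-score covariance, so they carry over unchanged; only the diagonal terms shrink to ρᵢσᵢ².
True-score variance = [3²·9.4²·0.75 + 2²·14.3²·0.57 + 18.3²·0.62] + 1016.86 = 1270.3 + 1016.86 = 2287.16.
Reliability = 2287.16 / 2964.95 = 0.7714.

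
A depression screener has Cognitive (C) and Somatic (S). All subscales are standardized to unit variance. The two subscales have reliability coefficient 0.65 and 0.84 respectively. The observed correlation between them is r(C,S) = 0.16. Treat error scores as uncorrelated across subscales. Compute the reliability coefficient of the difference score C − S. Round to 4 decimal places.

Var(C−S) = 1 + 1 − 2·0.16 = 2 − 0.32 = 1.68.
Because errors are independent across components, Cov(Tᵢ,Tⱼ) = Cov(Xᵢ,Xⱼ); the off-diagonal part of the true-score variance is the same as above.
True-score variance = [0.65 + 0.84] − 0.32 = 1.49 − 0.32 = 1.17.
Reliability = 1.17 / 1.68 = 0.6964.

0.6964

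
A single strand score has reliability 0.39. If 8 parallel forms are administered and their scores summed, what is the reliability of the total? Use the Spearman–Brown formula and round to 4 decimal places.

ρ_k = kρ / (1 + (k−1)ρ) = 8·0.39 / (1 + 7·0.39) = 3.120 / 3.730 = 0.8365.

0.8365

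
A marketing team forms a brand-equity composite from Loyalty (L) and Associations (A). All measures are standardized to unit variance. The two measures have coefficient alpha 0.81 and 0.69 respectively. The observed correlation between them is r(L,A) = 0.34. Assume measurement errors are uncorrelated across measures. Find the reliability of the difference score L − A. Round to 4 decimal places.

0.6212

Var(L−A) = 1 + 1 − 2·0.34 = 2 − 0.68 = 1.32.
Because errors are independent across components, Cov(Tᵢ,Tⱼ) = Cov(Xᵢ,Xⱼ); the off-diagonal part of the true-score variance is the same as above.
True-score variance = [0.81 + 0.69] − 0.68 = 1.5 − 0.68 = 0.82.
Reliability = 0.82 / 1.32 = 0.6212.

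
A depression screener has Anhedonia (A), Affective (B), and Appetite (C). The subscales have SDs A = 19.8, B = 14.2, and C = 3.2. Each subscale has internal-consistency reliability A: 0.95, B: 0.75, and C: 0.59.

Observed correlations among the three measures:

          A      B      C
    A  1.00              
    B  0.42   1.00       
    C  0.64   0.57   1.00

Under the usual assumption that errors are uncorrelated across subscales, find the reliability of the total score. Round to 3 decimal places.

Var(A+B+C) = 19.8² + 14.2² + 3.2² + 2·[19.8·14.2·0.42 + 19.8·3.2·0.64 + 14.2·3.2·0.57] = 603.92 + 369.077 = 972.997.
With uncorrelated errors the cross-covariances are all true-score covariance, so they carry over unchanged; only the diagonal terms shrink to ρᵢσᵢ².
True-score variance = [19.8²·0.95 + 14.2²·0.75 + 3.2²·0.59] + 369.077 = 529.71 + 369.077 = 898.786.
Reliability = 898.786 / 972.997 = 0.924.

0.924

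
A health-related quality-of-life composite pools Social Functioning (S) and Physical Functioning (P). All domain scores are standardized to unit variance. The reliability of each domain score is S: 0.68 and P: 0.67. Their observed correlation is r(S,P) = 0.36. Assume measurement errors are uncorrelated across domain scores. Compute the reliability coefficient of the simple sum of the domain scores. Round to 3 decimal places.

Var(S+P) = 2 + 2·[0.36] = 2 + 0.72 = 2.72.
Under uncorrelated errors the observed covariances equal the true-score covariances, so only the own-variance terms attenuate.
True-score variance = [0.68 + 0.67] + 0.72 = 1.35 + 0.72 = 2.07.
Reliability = 2.07 / 2.72 = 0.761.

0.761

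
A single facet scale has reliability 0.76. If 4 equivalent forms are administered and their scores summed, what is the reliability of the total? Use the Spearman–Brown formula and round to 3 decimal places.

0.927

ρ_k = kρ / (1 + (k−1)ρ) = 4·0.76 / (1 + 3·0.76) = 3.040 / 3.280 = 0.927.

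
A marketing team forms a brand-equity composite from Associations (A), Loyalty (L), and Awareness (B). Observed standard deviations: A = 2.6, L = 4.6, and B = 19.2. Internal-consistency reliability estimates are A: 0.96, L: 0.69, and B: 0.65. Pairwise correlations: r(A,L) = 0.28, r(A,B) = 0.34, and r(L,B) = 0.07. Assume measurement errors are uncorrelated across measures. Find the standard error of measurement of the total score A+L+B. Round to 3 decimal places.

Var(total) = 396.56 + 53.008 = 449.568.
True-score variance = 260.706 + 53.008 = 313.714, so reliability = 0.6978.
Error variance = 449.568 − 313.714 = 135.854; SEM = √135.854 = 11.656.

11.656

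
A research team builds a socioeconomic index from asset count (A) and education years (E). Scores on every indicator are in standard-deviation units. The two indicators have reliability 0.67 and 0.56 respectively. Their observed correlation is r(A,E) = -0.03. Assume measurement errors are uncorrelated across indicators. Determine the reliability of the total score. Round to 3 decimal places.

0.603

Var(A+E) = 2 + 2·[(-0.03)] = 2 − 0.06 = 1.94.
Because errors are independent across components, Cov(Tᵢ,Tⱼ) = Cov(Xᵢ,Xⱼ); the off-diagonal part of the true-score variance is the same as above.
True-score variance = [0.67 + 0.56] − 0.06 = 1.23 − 0.06 = 1.17.
Reliability = 1.17 / 1.94 = 0.603.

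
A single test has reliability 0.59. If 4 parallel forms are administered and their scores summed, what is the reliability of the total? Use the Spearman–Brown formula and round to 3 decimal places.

0.852

ρ_k = kρ / (1 + (k−1)ρ) = 4·0.59 / (1 + 3·0.59) = 2.360 / 2.770 = 0.852.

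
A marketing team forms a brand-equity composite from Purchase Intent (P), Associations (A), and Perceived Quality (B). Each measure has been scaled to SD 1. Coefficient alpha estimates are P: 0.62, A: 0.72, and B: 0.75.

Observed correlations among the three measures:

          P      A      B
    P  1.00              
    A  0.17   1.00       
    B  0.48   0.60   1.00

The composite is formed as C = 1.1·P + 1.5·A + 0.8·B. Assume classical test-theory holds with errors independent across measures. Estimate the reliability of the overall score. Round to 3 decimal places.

Var(C) = 1.1² + 1.5² + 0.8² + 2·[1.65·0.17 + 0.88·0.48 + 1.2·0.60] = 4.1 + 2.8458 = 6.9458.
With uncorrelated errors the cross-covariances are all true-score covariance, so they carry over unchanged; only the diagonal terms shrink to ρᵢσᵢ².
True-score variance = [1.1²·0.62 + 1.5²·0.72 + 0.8²·0.75] + 2.8458 = 2.8502 + 2.8458 = 5.696.
Reliability = 5.696 / 6.9458 = 0.820.

0.820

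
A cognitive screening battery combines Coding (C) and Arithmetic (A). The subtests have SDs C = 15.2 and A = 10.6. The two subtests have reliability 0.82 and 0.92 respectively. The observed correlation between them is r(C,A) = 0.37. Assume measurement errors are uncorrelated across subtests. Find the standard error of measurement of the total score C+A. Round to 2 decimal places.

7.11

Var(total) = 343.4 + 119.229 = 462.629.
True-score variance = 292.824 + 119.229 = 412.053, so reliability = 0.8907.
Error variance = 462.629 − 412.053 = 50.576; SEM = √50.576 = 7.11.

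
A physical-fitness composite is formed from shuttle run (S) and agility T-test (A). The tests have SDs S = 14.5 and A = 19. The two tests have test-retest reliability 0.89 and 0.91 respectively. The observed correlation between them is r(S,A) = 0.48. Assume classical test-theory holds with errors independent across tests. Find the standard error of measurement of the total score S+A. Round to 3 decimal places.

Var(total) = 571.25 + 264.48 = 835.73.
True-score variance = 515.632 + 264.48 = 780.112, so reliability = 0.9335.
Error variance = 835.73 − 780.112 = 55.6175; SEM = √55.6175 = 7.458.

7.458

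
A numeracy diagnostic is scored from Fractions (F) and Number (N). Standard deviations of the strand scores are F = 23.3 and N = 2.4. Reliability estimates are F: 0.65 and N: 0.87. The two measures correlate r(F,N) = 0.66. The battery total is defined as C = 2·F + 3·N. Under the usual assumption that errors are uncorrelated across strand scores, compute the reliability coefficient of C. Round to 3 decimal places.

0.712

Var(C) = 2²·23.3² + 3²·2.4² + 2·[6·23.3·2.4·0.66] = 2223.4 + 442.886 = 2666.29.
Under uncorrelated errors the observed covariances equal the true-score covariances, so only the own-variance terms attenuate.
True-score variance = [2²·23.3²·0.65 + 3²·2.4²·0.87] + 442.886 = 1456.61 + 442.886 = 1899.5.
Reliability = 1899.5 / 2666.29 = 0.712.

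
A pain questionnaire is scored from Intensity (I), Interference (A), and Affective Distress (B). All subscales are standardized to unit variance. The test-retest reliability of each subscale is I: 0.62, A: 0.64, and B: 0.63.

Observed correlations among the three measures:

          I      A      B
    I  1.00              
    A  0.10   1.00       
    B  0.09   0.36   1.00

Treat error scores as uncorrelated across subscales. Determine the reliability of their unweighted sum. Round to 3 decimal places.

0.729

Var(I+A+B) = 3 + 2·[0.10 + 0.09 + 0.36] = 3 + 1.1 = 4.1.
Because errors are independent across components, Cov(Tᵢ,Tⱼ) = Cov(Xᵢ,Xⱼ); the off-diagonal part of the true-score variance is the same as above.
True-score variance = [0.62 + 0.64 + 0.63] + 1.1 = 1.89 + 1.1 = 2.99.
Reliability = 2.99 / 4.1 = 0.729.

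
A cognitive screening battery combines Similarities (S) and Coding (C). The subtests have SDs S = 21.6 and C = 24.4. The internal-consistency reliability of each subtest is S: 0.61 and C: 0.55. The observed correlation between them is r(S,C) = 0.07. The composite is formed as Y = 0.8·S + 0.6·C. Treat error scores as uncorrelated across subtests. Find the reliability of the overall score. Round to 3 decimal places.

0.612

Var(Y) = 0.8²·21.6² + 0.6²·24.4² + 2·[0.48·21.6·24.4·0.07] = 512.928 + 35.4171 = 548.345.
Under uncorrelated errors the observed covariances equal the true-score covariances, so only the own-variance terms attenuate.
True-score variance = [0.8²·21.6²·0.61 + 0.6²·24.4²·0.55] + 35.4171 = 300.026 + 35.4171 = 335.443.
Reliability = 335.443 / 548.345 = 0.612.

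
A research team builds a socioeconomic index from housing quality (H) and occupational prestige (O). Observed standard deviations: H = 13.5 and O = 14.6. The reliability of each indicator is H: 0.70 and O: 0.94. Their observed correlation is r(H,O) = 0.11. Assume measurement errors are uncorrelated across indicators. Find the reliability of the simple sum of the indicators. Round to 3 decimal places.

Var(H+O) = 13.5² + 14.6² + 2·[13.5·14.6·0.11] = 395.41 + 43.362 = 438.772.
Because errors are independent across components, Cov(Tᵢ,Tⱼ) = Cov(Xᵢ,Xⱼ); the off-diagonal part of the true-score variance is the same as above.
True-score variance = [13.5²·0.70 + 14.6²·0.94] + 43.362 = 327.945 + 43.362 = 371.307.
Reliability = 371.307 / 438.772 = 0.846.

0.846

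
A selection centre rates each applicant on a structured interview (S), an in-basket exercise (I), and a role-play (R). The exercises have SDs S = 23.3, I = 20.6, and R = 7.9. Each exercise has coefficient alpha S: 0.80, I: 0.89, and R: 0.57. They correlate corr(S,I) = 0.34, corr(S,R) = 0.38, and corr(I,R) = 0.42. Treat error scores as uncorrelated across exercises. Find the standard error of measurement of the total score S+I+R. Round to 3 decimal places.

Var(total) = 1029.66 + 602.981 = 1632.64.
True-score variance = 847.566 + 602.981 = 1450.55, so reliability = 0.8885.
Error variance = 1632.64 − 1450.55 = 182.094; SEM = √182.094 = 13.494.

13.494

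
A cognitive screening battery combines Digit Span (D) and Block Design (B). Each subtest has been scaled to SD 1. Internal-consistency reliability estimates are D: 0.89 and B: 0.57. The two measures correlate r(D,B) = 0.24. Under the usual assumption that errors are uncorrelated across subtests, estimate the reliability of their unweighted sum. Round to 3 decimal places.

0.782

Var(D+B) = 2 + 2·[0.24] = 2 + 0.48 = 2.48.
With uncorrelated errors the cross-covariances are all true-score covariance, so they carry over unchanged; only the diagonal terms shrink to ρᵢσᵢ².
True-score variance = [0.89 + 0.57] + 0.48 = 1.46 + 0.48 = 1.94.
Reliability = 1.94 / 2.48 = 0.782.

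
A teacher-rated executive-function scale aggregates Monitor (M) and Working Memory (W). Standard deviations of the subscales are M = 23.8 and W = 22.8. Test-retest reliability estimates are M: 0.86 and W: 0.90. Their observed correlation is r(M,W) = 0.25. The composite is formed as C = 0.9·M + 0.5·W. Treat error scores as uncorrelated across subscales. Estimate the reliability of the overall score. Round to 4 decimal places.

Var(C) = 0.9²·23.8² + 0.5²·22.8² + 2·[0.45·23.8·22.8·0.25] = 588.776 + 122.094 = 710.87.
Under uncorrelated errors the observed covariances equal the true-score covariances, so only the own-variance terms attenuate.
True-score variance = [0.9²·23.8²·0.86 + 0.5²·22.8²·0.90] + 122.094 = 511.546 + 122.094 = 633.64.
Reliability = 633.64 / 710.87 = 0.8914.

0.8914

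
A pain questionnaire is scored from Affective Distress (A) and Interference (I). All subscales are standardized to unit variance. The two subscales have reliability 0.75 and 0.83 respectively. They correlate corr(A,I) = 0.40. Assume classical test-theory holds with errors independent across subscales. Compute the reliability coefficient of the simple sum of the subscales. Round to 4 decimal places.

Var(A+I) = 2 + 2·[0.40] = 2 + 0.8 = 2.8.
With uncorrelated errors the cross-covariances are all true-score covariance, so they carry over unchanged; only the diagonal terms shrink to ρᵢσᵢ².
True-score variance = [0.75 + 0.83] + 0.8 = 1.58 + 0.8 = 2.38.
Reliability = 2.38 / 2.8 = 0.8500.

0.8500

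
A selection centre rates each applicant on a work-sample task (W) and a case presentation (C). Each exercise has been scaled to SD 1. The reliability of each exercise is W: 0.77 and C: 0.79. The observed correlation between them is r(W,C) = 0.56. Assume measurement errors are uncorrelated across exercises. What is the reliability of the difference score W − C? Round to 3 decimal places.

Var(W−C) = 1 + 1 − 2·0.56 = 2 − 1.12 = 0.88.
Because errors are independent across components, Cov(Tᵢ,Tⱼ) = Cov(Xᵢ,Xⱼ); the off-diagonal part of the true-score variance is the same as above.
True-score variance = [0.77 + 0.79] − 1.12 = 1.56 − 1.12 = 0.44.
Reliability = 0.44 / 0.88 = 0.500.

0.500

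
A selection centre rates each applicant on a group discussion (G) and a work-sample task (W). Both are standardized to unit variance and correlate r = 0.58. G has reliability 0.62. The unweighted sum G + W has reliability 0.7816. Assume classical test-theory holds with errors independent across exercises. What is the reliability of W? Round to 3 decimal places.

0.690

Var(G+W) = 2 + 2·0.58 = 3.160.
True-score variance = ρ_G + ρ_W + 2·0.58, so 0.7816 = (0.62 + ρ_W + 1.16) / 3.160.
ρ_W = 0.7816·3.160 − 0.62 − 1.16 = 0.690.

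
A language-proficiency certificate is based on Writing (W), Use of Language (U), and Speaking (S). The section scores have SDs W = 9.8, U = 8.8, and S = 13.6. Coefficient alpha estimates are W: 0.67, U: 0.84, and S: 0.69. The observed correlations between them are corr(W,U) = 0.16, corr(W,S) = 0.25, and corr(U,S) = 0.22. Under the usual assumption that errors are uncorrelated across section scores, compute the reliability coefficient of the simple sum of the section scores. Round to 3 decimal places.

Var(W+U+S) = 9.8² + 8.8² + 13.6² + 2·[9.8·8.8·0.16 + 9.8·13.6·0.25 + 8.8·13.6·0.22] = 358.44 + 146.896 = 505.336.
Because errors are independent across components, Cov(Tᵢ,Tⱼ) = Cov(Xᵢ,Xⱼ); the off-diagonal part of the true-score variance is the same as above.
True-score variance = [9.8²·0.67 + 8.8²·0.84 + 13.6²·0.69] + 146.896 = 257.019 + 146.896 = 403.915.
Reliability = 403.915 / 505.336 = 0.799.

0.799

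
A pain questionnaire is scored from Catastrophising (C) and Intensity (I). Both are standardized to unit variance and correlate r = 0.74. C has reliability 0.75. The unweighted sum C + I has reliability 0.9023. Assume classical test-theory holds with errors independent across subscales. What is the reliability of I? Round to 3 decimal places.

Var(C+I) = 2 + 2·0.74 = 3.480.
True-score variance = ρ_C + ρ_I + 2·0.74, so 0.9023 = (0.75 + ρ_I + 1.48) / 3.480.
ρ_I = 0.9023·3.480 − 0.75 − 1.48 = 0.910.

0.910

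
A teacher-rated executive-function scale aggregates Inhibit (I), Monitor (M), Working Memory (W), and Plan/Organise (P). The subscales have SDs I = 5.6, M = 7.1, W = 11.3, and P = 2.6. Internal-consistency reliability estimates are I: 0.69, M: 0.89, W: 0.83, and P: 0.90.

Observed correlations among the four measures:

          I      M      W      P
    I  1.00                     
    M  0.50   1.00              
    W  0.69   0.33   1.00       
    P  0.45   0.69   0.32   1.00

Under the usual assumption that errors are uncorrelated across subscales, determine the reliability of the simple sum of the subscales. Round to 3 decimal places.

Var(I+M+W+P) = 5.6² + 7.1² + 11.3² + 2.6² + 2·[5.6·7.1·0.50 + 5.6·11.3·0.69 + 5.6·2.6·0.45 + 7.1·11.3·0.33 + 7.1·2.6·0.69 + 11.3·2.6·0.32] = 216.22 + 237.42 = 453.64.
Because errors are independent across components, Cov(Tᵢ,Tⱼ) = Cov(Xᵢ,Xⱼ); the off-diagonal part of the true-score variance is the same as above.
True-score variance = [5.6²·0.69 + 7.1²·0.89 + 11.3²·0.83 + 2.6²·0.90] + 237.42 = 178.57 + 237.42 = 415.99.
Reliability = 415.99 / 453.64 = 0.917.

0.917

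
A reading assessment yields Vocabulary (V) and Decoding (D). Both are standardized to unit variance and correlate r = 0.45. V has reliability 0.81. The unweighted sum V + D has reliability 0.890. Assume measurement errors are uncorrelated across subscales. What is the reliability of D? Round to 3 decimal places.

Var(V+D) = 2 + 2·0.45 = 2.900.
True-score variance = ρ_V + ρ_D + 2·0.45, so 0.890 = (0.81 + ρ_D + 0.90) / 2.900.
ρ_D = 0.890·2.900 − 0.81 − 0.90 = 0.871.

0.871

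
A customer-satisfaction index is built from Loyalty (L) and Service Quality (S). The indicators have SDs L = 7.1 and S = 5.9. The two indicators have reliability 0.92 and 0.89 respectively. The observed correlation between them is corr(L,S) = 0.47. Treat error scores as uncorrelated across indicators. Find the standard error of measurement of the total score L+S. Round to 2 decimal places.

2.80

Var(total) = 85.22 + 39.3766 = 124.597.
True-score variance = 77.3581 + 39.3766 = 116.735, so reliability = 0.9369.
Error variance = 124.597 − 116.735 = 7.8619; SEM = √7.8619 = 2.80.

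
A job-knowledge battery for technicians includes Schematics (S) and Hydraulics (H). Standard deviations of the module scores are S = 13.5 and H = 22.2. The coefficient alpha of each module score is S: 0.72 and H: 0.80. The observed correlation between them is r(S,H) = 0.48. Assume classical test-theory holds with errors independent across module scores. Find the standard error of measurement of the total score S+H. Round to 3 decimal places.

12.231

Var(total) = 675.09 + 287.712 = 962.802.
True-score variance = 525.492 + 287.712 = 813.204, so reliability = 0.8446.
Error variance = 962.802 − 813.204 = 149.598; SEM = √149.598 = 12.231.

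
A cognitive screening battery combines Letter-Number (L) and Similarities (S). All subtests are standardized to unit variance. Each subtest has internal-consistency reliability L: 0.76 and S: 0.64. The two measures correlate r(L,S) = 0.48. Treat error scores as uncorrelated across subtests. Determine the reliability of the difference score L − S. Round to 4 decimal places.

Var(L−S) = 1 + 1 − 2·0.48 = 2 − 0.96 = 1.04.
With uncorrelated errors the cross-covariances are all true-score covariance, so they carry over unchanged; only the diagonal terms shrink to ρᵢσᵢ².
True-score variance = [0.76 + 0.64] − 0.96 = 1.4 − 0.96 = 0.44.
Reliability = 0.44 / 1.04 = 0.4231.

0.4231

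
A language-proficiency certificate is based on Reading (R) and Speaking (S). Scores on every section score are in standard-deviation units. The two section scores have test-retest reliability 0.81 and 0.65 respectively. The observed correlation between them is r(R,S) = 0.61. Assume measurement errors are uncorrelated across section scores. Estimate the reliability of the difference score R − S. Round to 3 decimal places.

0.308

Var(R−S) = 1 + 1 − 2·0.61 = 2 − 1.22 = 0.78.
With uncorrelated errors the cross-covariances are all true-score covariance, so they carry over unchanged; only the diagonal terms shrink to ρᵢσᵢ².
True-score variance = [0.81 + 0.65] − 1.22 = 1.46 − 1.22 = 0.24.
Reliability = 0.24 / 0.78 = 0.308.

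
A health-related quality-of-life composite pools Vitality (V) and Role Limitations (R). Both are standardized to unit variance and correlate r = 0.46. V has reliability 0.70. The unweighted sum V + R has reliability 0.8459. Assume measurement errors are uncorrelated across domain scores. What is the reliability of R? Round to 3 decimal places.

0.850

Var(V+R) = 2 + 2·0.46 = 2.920.
True-score variance = ρ_V + ρ_R + 2·0.46, so 0.8459 = (0.70 + ρ_R + 0.92) / 2.920.
ρ_R = 0.8459·2.920 − 0.70 − 0.92 = 0.850.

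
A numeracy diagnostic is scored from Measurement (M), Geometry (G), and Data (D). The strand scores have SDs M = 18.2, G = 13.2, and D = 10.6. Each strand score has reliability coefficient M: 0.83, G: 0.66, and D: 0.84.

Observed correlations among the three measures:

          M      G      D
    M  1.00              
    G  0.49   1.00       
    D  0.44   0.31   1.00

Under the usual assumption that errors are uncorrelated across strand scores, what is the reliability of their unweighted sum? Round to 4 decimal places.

0.8797

Var(M+G+D) = 18.2² + 13.2² + 10.6² + 2·[18.2·13.2·0.49 + 18.2·10.6·0.44 + 13.2·10.6·0.31] = 617.84 + 491.955 = 1109.8.
Under uncorrelated errors the observed covariances equal the true-score covariances, so only the own-variance terms attenuate.
True-score variance = [18.2²·0.83 + 13.2²·0.66 + 10.6²·0.84] + 491.955 = 484.31 + 491.955 = 976.265.
Reliability = 976.265 / 1109.8 = 0.8797.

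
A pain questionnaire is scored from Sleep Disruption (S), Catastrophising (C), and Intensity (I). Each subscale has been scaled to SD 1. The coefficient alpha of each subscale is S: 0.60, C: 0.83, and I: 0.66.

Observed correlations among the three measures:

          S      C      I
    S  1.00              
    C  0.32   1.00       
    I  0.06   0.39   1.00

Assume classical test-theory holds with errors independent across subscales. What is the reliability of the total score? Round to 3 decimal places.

Var(S+C+I) = 3 + 2·[0.32 + 0.06 + 0.39] = 3 + 1.54 = 4.54.
Under uncorrelated errors the observed covariances equal the true-score covariances, so only the own-variance terms attenuate.
True-score variance = [0.60 + 0.83 + 0.66] + 1.54 = 2.09 + 1.54 = 3.63.
Reliability = 3.63 / 4.54 = 0.800.

0.800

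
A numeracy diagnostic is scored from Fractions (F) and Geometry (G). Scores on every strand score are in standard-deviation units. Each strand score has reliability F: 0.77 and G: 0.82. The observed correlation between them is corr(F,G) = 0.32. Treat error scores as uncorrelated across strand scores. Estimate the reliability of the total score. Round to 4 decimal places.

0.8447

Var(F+G) = 2 + 2·[0.32] = 2 + 0.64 = 2.64.
Under uncorrelated errors the observed covariances equal the true-score covariances, so only the own-variance terms attenuate.
True-score variance = [0.77 + 0.82] + 0.64 = 1.59 + 0.64 = 2.23.
Reliability = 2.23 / 2.64 = 0.8447.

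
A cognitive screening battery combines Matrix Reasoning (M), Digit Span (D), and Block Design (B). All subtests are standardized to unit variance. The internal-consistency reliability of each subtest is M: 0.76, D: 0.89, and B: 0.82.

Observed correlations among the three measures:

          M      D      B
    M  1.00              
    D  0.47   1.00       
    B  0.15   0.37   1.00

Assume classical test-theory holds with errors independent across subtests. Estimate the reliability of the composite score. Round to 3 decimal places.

0.894

Var(M+D+B) = 3 + 2·[0.47 + 0.15 + 0.37] = 3 + 1.98 = 4.98.
Because errors are independent across components, Cov(Tᵢ,Tⱼ) = Cov(Xᵢ,Xⱼ); the off-diagonal part of the true-score variance is the same as above.
True-score variance = [0.76 + 0.89 + 0.82] + 1.98 = 2.47 + 1.98 = 4.45.
Reliability = 4.45 / 4.98 = 0.894.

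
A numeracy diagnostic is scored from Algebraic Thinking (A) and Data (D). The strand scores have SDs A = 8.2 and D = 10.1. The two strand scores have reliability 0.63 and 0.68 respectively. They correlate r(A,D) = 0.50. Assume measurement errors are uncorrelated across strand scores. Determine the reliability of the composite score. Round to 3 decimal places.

Var(A+D) = 8.2² + 10.1² + 2·[8.2·10.1·0.50] = 169.25 + 82.82 = 252.07.
Under uncorrelated errors the observed covariances equal the true-score covariances, so only the own-variance terms attenuate.
True-score variance = [8.2²·0.63 + 10.1²·0.68] + 82.82 = 111.728 + 82.82 = 194.548.
Reliability = 194.548 / 252.07 = 0.772.

0.772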